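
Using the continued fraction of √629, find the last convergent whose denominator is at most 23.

326/13

√629 = [25; 12, 1, 1, 12, 50, …] (period length 5).
Convergents:
  p_0/q_0 = 25/1
  p_1/q_1 = 301/12
  p_2/q_2 = 326/13
  p_3/q_3 = 627/25
q_2 = 13 ≤ 23 < 25 = q_3, so the answer is 326/13.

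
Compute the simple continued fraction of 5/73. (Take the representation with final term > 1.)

5 = 0·73 + 5
73 = 14·5 + 3
5 = 1·3 + 2
3 = 1·2 + 1
2 = 2·1 + 0  (stop)
So 5/73 = [0; 14, 1, 1, 2].

[0; 14, 1, 1, 2]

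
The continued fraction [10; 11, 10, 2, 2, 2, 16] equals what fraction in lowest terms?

Using pₖ = aₖpₖ₋₁ + pₖ₋₂ and qₖ = aₖqₖ₋₁ + qₖ₋₂:
  k=0: a=10, p=10, q=1
  k=1: a=11, p=111, q=11
  k=2: a=10, p=1120, q=111
  k=3: a=2, p=2351, q=233
  k=4: a=2, p=5822, q=577
  k=5: a=2, p=13995, q=1387
  k=6: a=16, p=229742, q=22769

229742/22769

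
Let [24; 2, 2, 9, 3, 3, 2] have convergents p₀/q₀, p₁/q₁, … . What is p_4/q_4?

Using pₖ = aₖpₖ₋₁ + pₖ₋₂, qₖ = aₖqₖ₋₁ + qₖ₋₂ (with p₋₁=1, p₋₂=0, q₋₁=0, q₋₂=1):
  k=0: a=24, p=24, q=1
  k=1: a=2, p=49, q=2
  k=2: a=2, p=122, q=5
  k=3: a=9, p=1147, q=47
  k=4: a=3, p=3563, q=146

3563/146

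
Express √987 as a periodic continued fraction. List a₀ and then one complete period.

a₀ = ⌊√987⌋ = 31.

[31; 2, 2, 2, 62]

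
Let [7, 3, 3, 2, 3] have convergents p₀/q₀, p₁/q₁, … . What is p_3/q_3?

168/23

Using pₖ = aₖpₖ₋₁ + pₖ₋₂, qₖ = aₖqₖ₋₁ + qₖ₋₂ (with p₋₁=1, p₋₂=0, q₋₁=0, q₋₂=1):
  k=0: a=7, p=7, q=1
  k=1: a=3, p=22, q=3
  k=2: a=3, p=73, q=10
  k=3: a=2, p=168, q=23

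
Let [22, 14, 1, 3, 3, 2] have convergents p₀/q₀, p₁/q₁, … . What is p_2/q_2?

331/15

Using pₖ = aₖpₖ₋₁ + pₖ₋₂, qₖ = aₖqₖ₋₁ + qₖ₋₂ (with p₋₁=1, p₋₂=0, q₋₁=0, q₋₂=1):
  k=0: a=22, p=22, q=1
  k=1: a=14, p=309, q=14
  k=2: a=1, p=331, q=15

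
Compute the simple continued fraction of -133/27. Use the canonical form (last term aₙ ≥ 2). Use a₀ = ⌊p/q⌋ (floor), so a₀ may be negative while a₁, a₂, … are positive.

[-5; 13, 2]

-133 = -5×27 + 2
27 = 13×2 + 1
2 = 2×1 + 0  (stop)
So -133/27 = [-5; 13, 2].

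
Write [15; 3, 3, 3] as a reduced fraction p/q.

505/33

Using pₖ = aₖpₖ₋₁ + pₖ₋₂ and qₖ = aₖqₖ₋₁ + qₖ₋₂:
  k=0: a=15, p=15, q=1
  k=1: a=3, p=46, q=3
  k=2: a=3, p=153, q=10
  k=3: a=3, p=505, q=33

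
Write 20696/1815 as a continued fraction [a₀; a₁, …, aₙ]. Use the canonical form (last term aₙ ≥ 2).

20696 = 11*1815 + 731
1815 = 2*731 + 353
731 = 2*353 + 25
353 = 14*25 + 3
25 = 8*3 + 1
3 = 3*1 + 0  (stop)
So 20696/1815 = [11; 2, 2, 14, 8, 3].

[11; 2, 2, 14, 8, 3]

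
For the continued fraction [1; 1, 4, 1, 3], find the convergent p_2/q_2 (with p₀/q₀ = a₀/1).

9/5

Using pₖ = aₖpₖ₋₁ + pₖ₋₂, qₖ = aₖqₖ₋₁ + qₖ₋₂ (with p₋₁=1, p₋₂=0, q₋₁=0, q₋₂=1):
  k=0: a=1, p=1, q=1
  k=1: a=1, p=2, q=1
  k=2: a=4, p=9, q=5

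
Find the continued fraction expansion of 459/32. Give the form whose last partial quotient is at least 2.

[14; 2, 1, 10]

459 = 14·32 + 11
32 = 2·11 + 10
11 = 1·10 + 1
10 = 10·1 + 0  (stop)
So 459/32 = [14; 2, 1, 10].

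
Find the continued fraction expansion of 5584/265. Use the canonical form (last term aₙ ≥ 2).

5584 = 21*265 + 19
265 = 13*19 + 18
19 = 1*18 + 1
18 = 18*1 + 0  (stop)
So 5584/265 = [21; 13, 1, 18].

[21; 13, 1, 18]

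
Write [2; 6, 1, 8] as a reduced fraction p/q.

133/62

Fold from the inside: start with 8/1.
  1 + 1/8 = 9/8
  6 + 8/9 = 62/9
  2 + 9/62 = 133/62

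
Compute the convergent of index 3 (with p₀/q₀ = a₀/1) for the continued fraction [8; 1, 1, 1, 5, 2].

Using pₖ = aₖpₖ₋₁ + pₖ₋₂, qₖ = aₖqₖ₋₁ + qₖ₋₂ (with p₋₁=1, p₋₂=0, q₋₁=0, q₋₂=1):
  k=0: a=8, p=8, q=1
  k=1: a=1, p=9, q=1
  k=2: a=1, p=17, q=2
  k=3: a=1, p=26, q=3

26/3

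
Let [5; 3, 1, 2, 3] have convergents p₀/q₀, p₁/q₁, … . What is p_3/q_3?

58/11

Using pₖ = aₖpₖ₋₁ + pₖ₋₂, qₖ = aₖqₖ₋₁ + qₖ₋₂ (with p₋₁=1, p₋₂=0, q₋₁=0, q₋₂=1):
  k=0: a=5, p=5, q=1
  k=1: a=3, p=16, q=3
  k=2: a=1, p=21, q=4
  k=3: a=2, p=58, q=11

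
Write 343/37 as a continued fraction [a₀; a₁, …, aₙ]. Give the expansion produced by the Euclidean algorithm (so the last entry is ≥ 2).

[9; 3, 1, 2, 3]

343 = 9·37 + 10
37 = 3·10 + 7
10 = 1·7 + 3
7 = 2·3 + 1
3 = 3·1 + 0  (stop)
So 343/37 = [9; 3, 1, 2, 3].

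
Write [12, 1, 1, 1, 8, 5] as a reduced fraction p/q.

Fold from the inside: start with 5/1.
  8 + 1/5 = 41/5
  1 + 5/41 = 46/41
  1 + 41/46 = 87/46
  1 + 46/87 = 133/87
  12 + 87/133 = 1683/133

1683/133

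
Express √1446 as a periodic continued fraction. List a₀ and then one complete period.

a₀ = ⌊√1446⌋ = 38.

[38; 38, 76]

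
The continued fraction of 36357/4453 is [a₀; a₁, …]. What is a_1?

6

36357 = 8·4453 + 733   →  a_0 = 8
4453 = 6·733 + 55   →  a_1 = 6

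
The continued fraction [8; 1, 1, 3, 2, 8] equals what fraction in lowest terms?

Using pₖ = aₖpₖ₋₁ + pₖ₋₂ and qₖ = aₖqₖ₋₁ + qₖ₋₂:
  k=0: a=8, p=8, q=1
  k=1: a=1, p=9, q=1
  k=2: a=1, p=17, q=2
  k=3: a=3, p=60, q=7
  k=4: a=2, p=137, q=16
  k=5: a=8, p=1156, q=135

1156/135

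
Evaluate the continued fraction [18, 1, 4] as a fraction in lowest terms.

94/5

Fold from the inside: start with 4/1.
  1 + 1/4 = 5/4
  18 + 4/5 = 94/5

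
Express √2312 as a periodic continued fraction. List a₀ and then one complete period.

[48; 12, 96]

a₀ = ⌊√2312⌋ = 48.
With m₀=0, d₀=1 and mₖ₊₁ = dₖaₖ − mₖ, dₖ₊₁ = (n − mₖ₊₁²)/dₖ, aₖ₊₁ = ⌊(a₀+mₖ₊₁)/dₖ₊₁⌋:
  k=1: m=48, d=8, a=12
  k=2: m=48, d=1, a=96
d=1 and a=2a₀=96 at k=2, so the next step gives (m, d) = (48, 8) again — its k=1 value — and the period has length 2.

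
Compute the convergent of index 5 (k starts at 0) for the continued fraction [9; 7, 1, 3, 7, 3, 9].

6445/706

Using pₖ = aₖpₖ₋₁ + pₖ₋₂, qₖ = aₖqₖ₋₁ + qₖ₋₂ (with p₋₁=1, p₋₂=0, q₋₁=0, q₋₂=1):
  k=0: a=9, p=9, q=1
  k=1: a=7, p=64, q=7
  k=2: a=1, p=73, q=8
  k=3: a=3, p=283, q=31
  k=4: a=7, p=2054, q=225
  k=5: a=3, p=6445, q=706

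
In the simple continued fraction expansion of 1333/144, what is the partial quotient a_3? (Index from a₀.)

1333 = 9·144 + 37   →  a_0 = 9
144 = 3·37 + 33   →  a_1 = 3
37 = 1·33 + 4   →  a_2 = 1
33 = 8·4 + 1   →  a_3 = 8

8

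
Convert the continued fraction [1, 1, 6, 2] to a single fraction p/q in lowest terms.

28/15

Fold from the inside: start with 2/1.
  6 + 1/2 = 13/2
  1 + 2/13 = 15/13
  1 + 13/15 = 28/15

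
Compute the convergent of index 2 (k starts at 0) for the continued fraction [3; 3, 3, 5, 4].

Using pₖ = aₖpₖ₋₁ + pₖ₋₂, qₖ = aₖqₖ₋₁ + qₖ₋₂ (with p₋₁=1, p₋₂=0, q₋₁=0, q₋₂=1):
  k=0: a=3, p=3, q=1
  k=1: a=3, p=10, q=3
  k=2: a=3, p=33, q=10

33/10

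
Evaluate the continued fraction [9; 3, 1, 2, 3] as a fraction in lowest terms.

Fold from the inside: start with 3/1.
  2 + 1/3 = 7/3
  1 + 3/7 = 10/7
  3 + 7/10 = 37/10
  9 + 10/37 = 343/37

343/37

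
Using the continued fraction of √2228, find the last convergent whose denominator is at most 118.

5381/114

√2228 = [47; 4, 1, 22, 1, 4, 94, …] (period length 6).
Convergents:
  p_0/q_0 = 47/1
  p_1/q_1 = 189/4
  p_2/q_2 = 236/5
  p_3/q_3 = 5381/114
  p_4/q_4 = 5617/119
q_3 = 114 ≤ 118 < 119 = q_4, so the answer is 5381/114.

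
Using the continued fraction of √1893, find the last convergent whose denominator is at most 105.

√1893 = [43; 1, 1, 28, 1, 1, 86, …] (period length 6).
Convergents:
  p_0/q_0 = 43/1
  p_1/q_1 = 44/1
  p_2/q_2 = 87/2
  p_3/q_3 = 2480/57
  p_4/q_4 = 2567/59
  p_5/q_5 = 5047/116
q_4 = 59 ≤ 105 < 116 = q_5, so the answer is 2567/59.

2567/59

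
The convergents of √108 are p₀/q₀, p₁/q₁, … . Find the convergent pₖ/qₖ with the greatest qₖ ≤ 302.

1351/130

√108 = [10; 2, 1, 1, 4, 1, 1, 2, 20, …] (period length 8).
Convergents:
  p_0/q_0 = 10/1
  p_1/q_1 = 21/2
  p_2/q_2 = 31/3
  p_3/q_3 = 52/5
  p_4/q_4 = 239/23
  p_5/q_5 = 291/28
  p_6/q_6 = 530/51
  p_7/q_7 = 1351/130
  p_8/q_8 = 27550/2651
q_7 = 130 ≤ 302 < 2651 = q_8, so the answer is 1351/130.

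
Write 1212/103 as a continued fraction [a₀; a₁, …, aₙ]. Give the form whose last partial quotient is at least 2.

1212 = 11·103 + 79
103 = 1·79 + 24
79 = 3·24 + 7
24 = 3·7 + 3
7 = 2·3 + 1
3 = 3·1 + 0  (stop)
So 1212/103 = [11; 1, 3, 3, 2, 3].

[11; 1, 3, 3, 2, 3]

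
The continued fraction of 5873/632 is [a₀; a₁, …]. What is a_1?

5873 = 9·632 + 185   →  a_0 = 9
632 = 3·185 + 77   →  a_1 = 3

3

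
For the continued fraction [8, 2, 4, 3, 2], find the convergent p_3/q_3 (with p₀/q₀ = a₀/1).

Using pₖ = aₖpₖ₋₁ + pₖ₋₂, qₖ = aₖqₖ₋₁ + qₖ₋₂ (with p₋₁=1, p₋₂=0, q₋₁=0, q₋₂=1):
  k=0: a=8, p=8, q=1
  k=1: a=2, p=17, q=2
  k=2: a=4, p=76, q=9
  k=3: a=3, p=245, q=29

245/29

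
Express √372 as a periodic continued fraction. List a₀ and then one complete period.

[19; 3, 2, 12, 2, 3, 38]

a₀ = ⌊√372⌋ = 19.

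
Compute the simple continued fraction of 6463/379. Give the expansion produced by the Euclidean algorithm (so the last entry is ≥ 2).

[17; 18, 1, 19]

6463 = 17*379 + 20
379 = 18*20 + 19
20 = 1*19 + 1
19 = 19*1 + 0  (stop)
So 6463/379 = [17; 18, 1, 19].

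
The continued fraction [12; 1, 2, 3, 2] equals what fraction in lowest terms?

292/23

Using pₖ = aₖpₖ₋₁ + pₖ₋₂ and qₖ = aₖqₖ₋₁ + qₖ₋₂:
  k=0: a=12, p=12, q=1
  k=1: a=1, p=13, q=1
  k=2: a=2, p=38, q=3
  k=3: a=3, p=127, q=10
  k=4: a=2, p=292, q=23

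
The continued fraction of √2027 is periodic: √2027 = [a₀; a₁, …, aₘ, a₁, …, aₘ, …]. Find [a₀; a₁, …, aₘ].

[45; 45, 90]

a₀ = ⌊√2027⌋ = 45.
With m₀=0, d₀=1 and mₖ₊₁ = dₖaₖ − mₖ, dₖ₊₁ = (n − mₖ₊₁²)/dₖ, aₖ₊₁ = ⌊(a₀+mₖ₊₁)/dₖ₊₁⌋:
  k=1: m=45, d=2, a=45
  k=2: m=45, d=1, a=90
d=1 and a=2a₀=90 at k=2, so the next step gives (m, d) = (45, 2) again — its k=1 value — and the period has length 2.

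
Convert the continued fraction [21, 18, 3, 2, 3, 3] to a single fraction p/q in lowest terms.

Fold from the inside: start with 3/1.
  3 + 1/3 = 10/3
  2 + 3/10 = 23/10
  3 + 10/23 = 79/23
  18 + 23/79 = 1445/79
  21 + 79/1445 = 30424/1445

30424/1445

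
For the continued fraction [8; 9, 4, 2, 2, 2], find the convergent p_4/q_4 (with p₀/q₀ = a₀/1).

Using pₖ = aₖpₖ₋₁ + pₖ₋₂, qₖ = aₖqₖ₋₁ + qₖ₋₂ (with p₋₁=1, p₋₂=0, q₋₁=0, q₋₂=1):
  k=0: a=8, p=8, q=1
  k=1: a=9, p=73, q=9
  k=2: a=4, p=300, q=37
  k=3: a=2, p=673, q=83
  k=4: a=2, p=1646, q=203

1646/203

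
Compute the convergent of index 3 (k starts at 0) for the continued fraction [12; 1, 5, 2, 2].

Using pₖ = aₖpₖ₋₁ + pₖ₋₂, qₖ = aₖqₖ₋₁ + qₖ₋₂ (with p₋₁=1, p₋₂=0, q₋₁=0, q₋₂=1):
  k=0: a=12, p=12, q=1
  k=1: a=1, p=13, q=1
  k=2: a=5, p=77, q=6
  k=3: a=2, p=167, q=13

167/13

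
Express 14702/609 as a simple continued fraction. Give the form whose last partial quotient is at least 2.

14702 = 24*609 + 86
609 = 7*86 + 7
86 = 12*7 + 2
7 = 3*2 + 1
2 = 2*1 + 0  (stop)
So 14702/609 = [24; 7, 12, 3, 2].

[24; 7, 12, 3, 2]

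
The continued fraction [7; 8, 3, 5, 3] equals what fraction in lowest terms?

3019/424

Using pₖ = aₖpₖ₋₁ + pₖ₋₂ and qₖ = aₖqₖ₋₁ + qₖ₋₂:
  k=0: a=7, p=7, q=1
  k=1: a=8, p=57, q=8
  k=2: a=3, p=178, q=25
  k=3: a=5, p=947, q=133
  k=4: a=3, p=3019, q=424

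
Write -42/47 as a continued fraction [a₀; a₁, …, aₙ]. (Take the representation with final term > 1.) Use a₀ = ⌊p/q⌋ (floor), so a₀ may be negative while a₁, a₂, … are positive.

[-1; 9, 2, 2]

-42 = -1*47 + 5
47 = 9*5 + 2
5 = 2*2 + 1
2 = 2*1 + 0  (stop)
So -42/47 = [-1; 9, 2, 2].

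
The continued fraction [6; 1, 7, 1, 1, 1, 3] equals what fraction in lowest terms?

654/95

Using pₖ = aₖpₖ₋₁ + pₖ₋₂ and qₖ = aₖqₖ₋₁ + qₖ₋₂:
  k=0: a=6, p=6, q=1
  k=1: a=1, p=7, q=1
  k=2: a=7, p=55, q=8
  k=3: a=1, p=62, q=9
  k=4: a=1, p=117, q=17
  k=5: a=1, p=179, q=26
  k=6: a=3, p=654, q=95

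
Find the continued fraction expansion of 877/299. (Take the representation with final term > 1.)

877 = 2·299 + 279
299 = 1·279 + 20
279 = 13·20 + 19
20 = 1·19 + 1
19 = 19·1 + 0  (stop)
So 877/299 = [2; 1, 13, 1, 19].

[2; 1, 13, 1, 19]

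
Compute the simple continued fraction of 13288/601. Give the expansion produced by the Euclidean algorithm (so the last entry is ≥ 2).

[22; 9, 9, 2, 3]

13288 = 22·601 + 66
601 = 9·66 + 7
66 = 9·7 + 3
7 = 2·3 + 1
3 = 3·1 + 0  (stop)
So 13288/601 = [22; 9, 9, 2, 3].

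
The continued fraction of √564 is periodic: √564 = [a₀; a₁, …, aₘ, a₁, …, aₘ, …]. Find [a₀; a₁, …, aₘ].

a₀ = ⌊√564⌋ = 23.
With m₀=0, d₀=1 and mₖ₊₁ = dₖaₖ − mₖ, dₖ₊₁ = (n − mₖ₊₁²)/dₖ, aₖ₊₁ = ⌊(a₀+mₖ₊₁)/dₖ₊₁⌋:
  k=1: m=23, d=35, a=1
  k=2: m=12, d=12, a=2
  k=3: m=12, d=35, a=1
  k=4: m=23, d=1, a=46
d=1 and a=2a₀=46 at k=4, so the next step gives (m, d) = (23, 35) again — its k=1 value — and the period has length 4.

[23; 1, 2, 1, 46]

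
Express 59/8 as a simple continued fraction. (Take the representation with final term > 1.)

[7; 2, 1, 2]

59 = 7·8 + 3
8 = 2·3 + 2
3 = 1·2 + 1
2 = 2·1 + 0  (stop)
So 59/8 = [7; 2, 1, 2].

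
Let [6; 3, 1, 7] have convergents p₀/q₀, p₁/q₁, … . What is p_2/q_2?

Using pₖ = aₖpₖ₋₁ + pₖ₋₂, qₖ = aₖqₖ₋₁ + qₖ₋₂ (with p₋₁=1, p₋₂=0, q₋₁=0, q₋₂=1):
  k=0: a=6, p=6, q=1
  k=1: a=3, p=19, q=3
  k=2: a=1, p=25, q=4

25/4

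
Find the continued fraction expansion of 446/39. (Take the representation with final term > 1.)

[11; 2, 3, 2, 2]

446 = 11*39 + 17
39 = 2*17 + 5
17 = 3*5 + 2
5 = 2*2 + 1
2 = 2*1 + 0  (stop)
So 446/39 = [11; 2, 3, 2, 2].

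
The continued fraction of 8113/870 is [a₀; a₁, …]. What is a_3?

2

8113 = 9·870 + 283   →  a_0 = 9
870 = 3·283 + 21   →  a_1 = 3
283 = 13·21 + 10   →  a_2 = 13
21 = 2·10 + 1   →  a_3 = 2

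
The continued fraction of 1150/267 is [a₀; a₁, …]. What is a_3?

1

1150 = 4·267 + 82   →  a_0 = 4
267 = 3·82 + 21   →  a_1 = 3
82 = 3·21 + 19   →  a_2 = 3
21 = 1·19 + 2   →  a_3 = 1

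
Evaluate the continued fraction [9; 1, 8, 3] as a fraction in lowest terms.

277/28

Fold from the inside: start with 3/1.
  8 + 1/3 = 25/3
  1 + 3/25 = 28/25
  9 + 25/28 = 277/28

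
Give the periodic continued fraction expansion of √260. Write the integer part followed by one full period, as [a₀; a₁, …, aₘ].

[16; 8, 32]

a₀ = ⌊√260⌋ = 16.
With m₀=0, d₀=1 and mₖ₊₁ = dₖaₖ − mₖ, dₖ₊₁ = (n − mₖ₊₁²)/dₖ, aₖ₊₁ = ⌊(a₀+mₖ₊₁)/dₖ₊₁⌋:
  k=1: m=16, d=4, a=8
  k=2: m=16, d=1, a=32
d=1 and a=2a₀=32 at k=2, so the next step gives (m, d) = (16, 4) again — its k=1 value — and the period has length 2.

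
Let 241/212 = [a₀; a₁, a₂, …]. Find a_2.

3

241 = 1·212 + 29   →  a_0 = 1
212 = 7·29 + 9   →  a_1 = 7
29 = 3·9 + 2   →  a_2 = 3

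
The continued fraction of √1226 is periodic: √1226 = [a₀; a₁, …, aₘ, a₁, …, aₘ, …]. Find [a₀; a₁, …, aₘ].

[35; 70]

a₀ = ⌊√1226⌋ = 35.
With m₀=0, d₀=1 and mₖ₊₁ = dₖaₖ − mₖ, dₖ₊₁ = (n − mₖ₊₁²)/dₖ, aₖ₊₁ = ⌊(a₀+mₖ₊₁)/dₖ₊₁⌋:
  k=1: m=35, d=1, a=70
d=1 and a=2a₀=70 at k=1, so the next step gives (m, d) = (35, 1) again — its k=1 value — and the period has length 1.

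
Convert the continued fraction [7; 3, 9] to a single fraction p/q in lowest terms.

205/28

Using pₖ = aₖpₖ₋₁ + pₖ₋₂ and qₖ = aₖqₖ₋₁ + qₖ₋₂:
  k=0: a=7, p=7, q=1
  k=1: a=3, p=22, q=3
  k=2: a=9, p=205, q=28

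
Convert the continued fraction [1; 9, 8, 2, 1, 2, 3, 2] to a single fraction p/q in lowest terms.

Fold from the inside: start with 2/1.
  3 + 1/2 = 7/2
  2 + 2/7 = 16/7
  1 + 7/16 = 23/16
  2 + 16/23 = 62/23
  8 + 23/62 = 519/62
  9 + 62/519 = 4733/519
  1 + 519/4733 = 5252/4733

5252/4733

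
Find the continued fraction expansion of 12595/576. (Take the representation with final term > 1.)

[21; 1, 6, 2, 12, 3]

12595 = 21·576 + 499
576 = 1·499 + 77
499 = 6·77 + 37
77 = 2·37 + 3
37 = 12·3 + 1
3 = 3·1 + 0  (stop)
So 12595/576 = [21; 1, 6, 2, 12, 3].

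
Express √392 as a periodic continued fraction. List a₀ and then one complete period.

a₀ = ⌊√392⌋ = 19.
With m₀=0, d₀=1 and mₖ₊₁ = dₖaₖ − mₖ, dₖ₊₁ = (n − mₖ₊₁²)/dₖ, aₖ₊₁ = ⌊(a₀+mₖ₊₁)/dₖ₊₁⌋:
  k=1: m=19, d=31, a=1
  k=2: m=12, d=8, a=3
  k=3: m=12, d=31, a=1
  k=4: m=19, d=1, a=38
d=1 and a=2a₀=38 at k=4, so the next step gives (m, d) = (19, 31) again — its k=1 value — and the period has length 4.

[19; 1, 3, 1, 38]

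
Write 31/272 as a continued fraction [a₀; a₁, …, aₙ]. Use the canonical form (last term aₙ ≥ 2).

31 = 0*272 + 31
272 = 8*31 + 24
31 = 1*24 + 7
24 = 3*7 + 3
7 = 2*3 + 1
3 = 3*1 + 0  (stop)
So 31/272 = [0; 8, 1, 3, 2, 3].

[0; 8, 1, 3, 2, 3]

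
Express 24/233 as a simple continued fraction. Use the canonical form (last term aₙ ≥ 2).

[0; 9, 1, 2, 2, 3]

24 = 0·233 + 24
233 = 9·24 + 17
24 = 1·17 + 7
17 = 2·7 + 3
7 = 2·3 + 1
3 = 3·1 + 0  (stop)
So 24/233 = [0; 9, 1, 2, 2, 3].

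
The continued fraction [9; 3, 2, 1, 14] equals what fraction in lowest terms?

1367/147

Fold from the inside: start with 14/1.
  1 + 1/14 = 15/14
  2 + 14/15 = 44/15
  3 + 15/44 = 147/44
  9 + 44/147 = 1367/147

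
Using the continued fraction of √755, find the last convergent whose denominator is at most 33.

577/21

√755 = [27; 2, 10, 2, 54, …] (period length 4).
Convergents:
  p_0/q_0 = 27/1
  p_1/q_1 = 55/2
  p_2/q_2 = 577/21
  p_3/q_3 = 1209/44
q_2 = 21 ≤ 33 < 44 = q_3, so the answer is 577/21.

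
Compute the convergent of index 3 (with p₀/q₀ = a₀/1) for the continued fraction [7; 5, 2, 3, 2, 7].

273/38

Using pₖ = aₖpₖ₋₁ + pₖ₋₂, qₖ = aₖqₖ₋₁ + qₖ₋₂ (with p₋₁=1, p₋₂=0, q₋₁=0, q₋₂=1):
  k=0: a=7, p=7, q=1
  k=1: a=5, p=36, q=5
  k=2: a=2, p=79, q=11
  k=3: a=3, p=273, q=38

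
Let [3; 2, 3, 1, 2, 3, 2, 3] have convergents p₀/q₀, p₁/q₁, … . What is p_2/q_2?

Using pₖ = aₖpₖ₋₁ + pₖ₋₂, qₖ = aₖqₖ₋₁ + qₖ₋₂ (with p₋₁=1, p₋₂=0, q₋₁=0, q₋₂=1):
  k=0: a=3, p=3, q=1
  k=1: a=2, p=7, q=2
  k=2: a=3, p=24, q=7

24/7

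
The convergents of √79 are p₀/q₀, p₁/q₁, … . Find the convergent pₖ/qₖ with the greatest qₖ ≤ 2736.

√79 = [8; 1, 7, 1, 16, …] (period length 4).
Convergents:
  p_0/q_0 = 8/1
  p_1/q_1 = 9/1
  p_2/q_2 = 71/8
  p_3/q_3 = 80/9
  p_4/q_4 = 1351/152
  p_5/q_5 = 1431/161
  p_6/q_6 = 11368/1279
  p_7/q_7 = 12799/1440
  p_8/q_8 = 216152/24319
q_7 = 1440 ≤ 2736 < 24319 = q_8, so the answer is 12799/1440.

12799/1440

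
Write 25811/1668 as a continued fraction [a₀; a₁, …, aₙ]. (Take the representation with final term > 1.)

[15; 2, 9, 5, 17]

25811 = 15·1668 + 791
1668 = 2·791 + 86
791 = 9·86 + 17
86 = 5·17 + 1
17 = 17·1 + 0  (stop)
So 25811/1668 = [15; 2, 9, 5, 17].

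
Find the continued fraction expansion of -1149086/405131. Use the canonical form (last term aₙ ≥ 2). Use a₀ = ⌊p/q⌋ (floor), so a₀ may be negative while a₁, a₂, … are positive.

[-3; 6, 9, 10, 3, 12, 19]

-1149086 = -3*405131 + 66307
405131 = 6*66307 + 7289
66307 = 9*7289 + 706
7289 = 10*706 + 229
706 = 3*229 + 19
229 = 12*19 + 1
19 = 19*1 + 0  (stop)
So -1149086/405131 = [-3; 6, 9, 10, 3, 12, 19].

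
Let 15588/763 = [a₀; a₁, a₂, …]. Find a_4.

15588 = 20·763 + 328   →  a_0 = 20
763 = 2·328 + 107   →  a_1 = 2
328 = 3·107 + 7   →  a_2 = 3
107 = 15·7 + 2   →  a_3 = 15
7 = 3·2 + 1   →  a_4 = 3

3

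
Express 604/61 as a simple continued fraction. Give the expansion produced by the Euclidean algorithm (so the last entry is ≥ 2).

604 = 9*61 + 55
61 = 1*55 + 6
55 = 9*6 + 1
6 = 6*1 + 0  (stop)
So 604/61 = [9; 1, 9, 6].

[9; 1, 9, 6]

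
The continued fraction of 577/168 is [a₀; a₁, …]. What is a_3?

577 = 3·168 + 73   →  a_0 = 3
168 = 2·73 + 22   →  a_1 = 2
73 = 3·22 + 7   →  a_2 = 3
22 = 3·7 + 1   →  a_3 = 3

3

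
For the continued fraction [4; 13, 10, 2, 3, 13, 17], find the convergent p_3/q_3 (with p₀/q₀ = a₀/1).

1121/275

Using pₖ = aₖpₖ₋₁ + pₖ₋₂, qₖ = aₖqₖ₋₁ + qₖ₋₂ (with p₋₁=1, p₋₂=0, q₋₁=0, q₋₂=1):
  k=0: a=4, p=4, q=1
  k=1: a=13, p=53, q=13
  k=2: a=10, p=534, q=131
  k=3: a=2, p=1121, q=275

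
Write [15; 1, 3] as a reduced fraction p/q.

Fold from the inside: start with 3/1.
  1 + 1/3 = 4/3
  15 + 3/4 = 63/4

63/4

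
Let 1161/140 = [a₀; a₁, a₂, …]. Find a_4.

1161 = 8·140 + 41   →  a_0 = 8
140 = 3·41 + 17   →  a_1 = 3
41 = 2·17 + 7   →  a_2 = 2
17 = 2·7 + 3   →  a_3 = 2
7 = 2·3 + 1   →  a_4 = 2

2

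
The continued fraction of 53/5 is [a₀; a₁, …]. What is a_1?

53 = 10·5 + 3   →  a_0 = 10
5 = 1·3 + 2   →  a_1 = 1

1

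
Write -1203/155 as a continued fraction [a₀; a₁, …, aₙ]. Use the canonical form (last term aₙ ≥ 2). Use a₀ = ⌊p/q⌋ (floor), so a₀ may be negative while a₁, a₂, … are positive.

-1203 = -8×155 + 37
155 = 4×37 + 7
37 = 5×7 + 2
7 = 3×2 + 1
2 = 2×1 + 0  (stop)
So -1203/155 = [-8; 4, 5, 3, 2].

[-8; 4, 5, 3, 2]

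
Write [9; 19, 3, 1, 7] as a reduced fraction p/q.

5404/597

Using pₖ = aₖpₖ₋₁ + pₖ₋₂ and qₖ = aₖqₖ₋₁ + qₖ₋₂:
  k=0: a=9, p=9, q=1
  k=1: a=19, p=172, q=19
  k=2: a=3, p=525, q=58
  k=3: a=1, p=697, q=77
  k=4: a=7, p=5404, q=597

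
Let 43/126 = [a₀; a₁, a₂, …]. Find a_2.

43 = 0·126 + 43   →  a_0 = 0
126 = 2·43 + 40   →  a_1 = 2
43 = 1·40 + 3   →  a_2 = 1

1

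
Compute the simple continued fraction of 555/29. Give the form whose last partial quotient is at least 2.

[19; 7, 4]

555 = 19×29 + 4
29 = 7×4 + 1
4 = 4×1 + 0  (stop)
So 555/29 = [19; 7, 4].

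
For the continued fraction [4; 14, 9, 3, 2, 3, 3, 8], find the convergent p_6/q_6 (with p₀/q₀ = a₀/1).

Using pₖ = aₖpₖ₋₁ + pₖ₋₂, qₖ = aₖqₖ₋₁ + qₖ₋₂ (with p₋₁=1, p₋₂=0, q₋₁=0, q₋₂=1):
  k=0: a=4, p=4, q=1
  k=1: a=14, p=57, q=14
  k=2: a=9, p=517, q=127
  k=3: a=3, p=1608, q=395
  k=4: a=2, p=3733, q=917
  k=5: a=3, p=12807, q=3146
  k=6: a=3, p=42154, q=10355

42154/10355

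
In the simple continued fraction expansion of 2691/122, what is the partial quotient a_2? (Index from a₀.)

2691 = 22·122 + 7   →  a_0 = 22
122 = 17·7 + 3   →  a_1 = 17
7 = 2·3 + 1   →  a_2 = 2

2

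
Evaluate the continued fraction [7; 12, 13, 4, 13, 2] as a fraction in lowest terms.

Fold from the inside: start with 2/1.
  13 + 1/2 = 27/2
  4 + 2/27 = 110/27
  13 + 27/110 = 1457/110
  12 + 110/1457 = 17594/1457
  7 + 1457/17594 = 124615/17594

124615/17594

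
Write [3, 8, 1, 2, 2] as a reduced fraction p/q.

190/61

Fold from the inside: start with 2/1.
  2 + 1/2 = 5/2
  1 + 2/5 = 7/5
  8 + 5/7 = 61/7
  3 + 7/61 = 190/61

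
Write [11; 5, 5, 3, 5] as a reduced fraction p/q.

Fold from the inside: start with 5/1.
  3 + 1/5 = 16/5
  5 + 5/16 = 85/16
  5 + 16/85 = 441/85
  11 + 85/441 = 4936/441

4936/441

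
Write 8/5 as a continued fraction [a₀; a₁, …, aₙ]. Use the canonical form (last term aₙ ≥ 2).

[1; 1, 1, 2]

8 = 1*5 + 3
5 = 1*3 + 2
3 = 1*2 + 1
2 = 2*1 + 0  (stop)
So 8/5 = [1; 1, 1, 2].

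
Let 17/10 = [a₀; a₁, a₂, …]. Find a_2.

17 = 1·10 + 7   →  a_0 = 1
10 = 1·7 + 3   →  a_1 = 1
7 = 2·3 + 1   →  a_2 = 2

2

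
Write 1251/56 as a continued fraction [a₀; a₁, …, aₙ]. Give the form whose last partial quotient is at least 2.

1251 = 22*56 + 19
56 = 2*19 + 18
19 = 1*18 + 1
18 = 18*1 + 0  (stop)
So 1251/56 = [22; 2, 1, 18].

[22; 2, 1, 18]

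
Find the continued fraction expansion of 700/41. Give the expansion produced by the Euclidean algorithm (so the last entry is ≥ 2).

[17; 13, 1, 2]

700 = 17*41 + 3
41 = 13*3 + 2
3 = 1*2 + 1
2 = 2*1 + 0  (stop)
So 700/41 = [17; 13, 1, 2].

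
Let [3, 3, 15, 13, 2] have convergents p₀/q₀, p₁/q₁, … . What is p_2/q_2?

153/46

Using pₖ = aₖpₖ₋₁ + pₖ₋₂, qₖ = aₖqₖ₋₁ + qₖ₋₂ (with p₋₁=1, p₋₂=0, q₋₁=0, q₋₂=1):
  k=0: a=3, p=3, q=1
  k=1: a=3, p=10, q=3
  k=2: a=15, p=153, q=46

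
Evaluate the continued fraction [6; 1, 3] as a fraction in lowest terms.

27/4

Using pₖ = aₖpₖ₋₁ + pₖ₋₂ and qₖ = aₖqₖ₋₁ + qₖ₋₂:
  k=0: a=6, p=6, q=1
  k=1: a=1, p=7, q=1
  k=2: a=3, p=27, q=4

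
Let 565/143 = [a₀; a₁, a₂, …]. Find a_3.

565 = 3·143 + 136   →  a_0 = 3
143 = 1·136 + 7   →  a_1 = 1
136 = 19·7 + 3   →  a_2 = 19
7 = 2·3 + 1   →  a_3 = 2

2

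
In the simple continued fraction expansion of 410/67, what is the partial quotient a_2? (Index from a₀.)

2

410 = 6·67 + 8   →  a_0 = 6
67 = 8·8 + 3   →  a_1 = 8
8 = 2·3 + 2   →  a_2 = 2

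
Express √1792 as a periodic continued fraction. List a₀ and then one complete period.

a₀ = ⌊√1792⌋ = 42.
With m₀=0, d₀=1 and mₖ₊₁ = dₖaₖ − mₖ, dₖ₊₁ = (n − mₖ₊₁²)/dₖ, aₖ₊₁ = ⌊(a₀+mₖ₊₁)/dₖ₊₁⌋:
  k=1: m=42, d=28, a=3
  k=2: m=42, d=1, a=84
d=1 and a=2a₀=84 at k=2, so the next step gives (m, d) = (42, 28) again — its k=1 value — and the period has length 2.

[42; 3, 84]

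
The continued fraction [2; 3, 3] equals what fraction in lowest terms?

23/10

Using pₖ = aₖpₖ₋₁ + pₖ₋₂ and qₖ = aₖqₖ₋₁ + qₖ₋₂:
  k=0: a=2, p=2, q=1
  k=1: a=3, p=7, q=3
  k=2: a=3, p=23, q=10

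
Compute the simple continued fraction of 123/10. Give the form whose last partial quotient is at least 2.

123 = 12·10 + 3
10 = 3·3 + 1
3 = 3·1 + 0  (stop)
So 123/10 = [12; 3, 3].

[12; 3, 3]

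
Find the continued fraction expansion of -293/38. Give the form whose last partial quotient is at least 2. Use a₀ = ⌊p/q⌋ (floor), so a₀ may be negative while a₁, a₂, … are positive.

-293 = -8×38 + 11
38 = 3×11 + 5
11 = 2×5 + 1
5 = 5×1 + 0  (stop)
So -293/38 = [-8; 3, 2, 5].

[-8; 3, 2, 5]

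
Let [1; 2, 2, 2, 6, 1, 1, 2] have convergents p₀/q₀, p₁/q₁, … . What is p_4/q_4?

109/77

Using pₖ = aₖpₖ₋₁ + pₖ₋₂, qₖ = aₖqₖ₋₁ + qₖ₋₂ (with p₋₁=1, p₋₂=0, q₋₁=0, q₋₂=1):
  k=0: a=1, p=1, q=1
  k=1: a=2, p=3, q=2
  k=2: a=2, p=7, q=5
  k=3: a=2, p=17, q=12
  k=4: a=6, p=109, q=77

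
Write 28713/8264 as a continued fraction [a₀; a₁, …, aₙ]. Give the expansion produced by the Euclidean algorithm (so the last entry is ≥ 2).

[3; 2, 9, 3, 2, 3, 8, 2]

28713 = 3*8264 + 3921
8264 = 2*3921 + 422
3921 = 9*422 + 123
422 = 3*123 + 53
123 = 2*53 + 17
53 = 3*17 + 2
17 = 8*2 + 1
2 = 2*1 + 0  (stop)
So 28713/8264 = [3; 2, 9, 3, 2, 3, 8, 2].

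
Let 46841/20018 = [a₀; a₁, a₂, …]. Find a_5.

46841 = 2·20018 + 6805   →  a_0 = 2
20018 = 2·6805 + 6408   →  a_1 = 2
6805 = 1·6408 + 397   →  a_2 = 1
6408 = 16·397 + 56   →  a_3 = 16
397 = 7·56 + 5   →  a_4 = 7
56 = 11·5 + 1   →  a_5 = 11

11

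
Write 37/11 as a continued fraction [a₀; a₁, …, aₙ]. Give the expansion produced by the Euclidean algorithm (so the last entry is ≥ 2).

[3; 2, 1, 3]

37 = 3*11 + 4
11 = 2*4 + 3
4 = 1*3 + 1
3 = 3*1 + 0  (stop)
So 37/11 = [3; 2, 1, 3].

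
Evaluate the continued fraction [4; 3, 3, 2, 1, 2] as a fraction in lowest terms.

Fold from the inside: start with 2/1.
  1 + 1/2 = 3/2
  2 + 2/3 = 8/3
  3 + 3/8 = 27/8
  3 + 8/27 = 89/27
  4 + 27/89 = 383/89

383/89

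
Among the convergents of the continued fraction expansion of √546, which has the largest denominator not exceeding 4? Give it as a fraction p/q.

70/3

√546 = [23; 2, 1, 2, 1, 2, 46, …] (period length 6).
Convergents:
  p_0/q_0 = 23/1
  p_1/q_1 = 47/2
  p_2/q_2 = 70/3
  p_3/q_3 = 187/8
q_2 = 3 ≤ 4 < 8 = q_3, so the answer is 70/3.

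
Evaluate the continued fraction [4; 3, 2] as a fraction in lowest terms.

30/7

Using pₖ = aₖpₖ₋₁ + pₖ₋₂ and qₖ = aₖqₖ₋₁ + qₖ₋₂:
  k=0: a=4, p=4, q=1
  k=1: a=3, p=13, q=3
  k=2: a=2, p=30, q=7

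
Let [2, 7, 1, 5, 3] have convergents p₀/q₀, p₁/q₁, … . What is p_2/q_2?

Using pₖ = aₖpₖ₋₁ + pₖ₋₂, qₖ = aₖqₖ₋₁ + qₖ₋₂ (with p₋₁=1, p₋₂=0, q₋₁=0, q₋₂=1):
  k=0: a=2, p=2, q=1
  k=1: a=7, p=15, q=7
  k=2: a=1, p=17, q=8

17/8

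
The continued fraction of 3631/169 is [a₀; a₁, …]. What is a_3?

2

3631 = 21·169 + 82   →  a_0 = 21
169 = 2·82 + 5   →  a_1 = 2
82 = 16·5 + 2   →  a_2 = 16
5 = 2·2 + 1   →  a_3 = 2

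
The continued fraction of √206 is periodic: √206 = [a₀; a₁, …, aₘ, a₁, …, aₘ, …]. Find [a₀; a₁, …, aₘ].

a₀ = ⌊√206⌋ = 14.
With m₀=0, d₀=1 and mₖ₊₁ = dₖaₖ − mₖ, dₖ₊₁ = (n − mₖ₊₁²)/dₖ, aₖ₊₁ = ⌊(a₀+mₖ₊₁)/dₖ₊₁⌋:
  k=1: m=14, d=10, a=2
  k=2: m=6, d=17, a=1
  k=3: m=11, d=5, a=5
  k=4: m=14, d=2, a=14
  k=5: m=14, d=5, a=5
  k=6: m=11, d=17, a=1
  k=7: m=6, d=10, a=2
  k=8: m=14, d=1, a=28
d=1 and a=2a₀=28 at k=8, so the next step gives (m, d) = (14, 10) again — its k=1 value — and the period has length 8.

[14; 2, 1, 5, 14, 5, 1, 2, 28]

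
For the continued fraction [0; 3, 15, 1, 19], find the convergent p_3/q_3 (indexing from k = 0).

16/49

Using pₖ = aₖpₖ₋₁ + pₖ₋₂, qₖ = aₖqₖ₋₁ + qₖ₋₂ (with p₋₁=1, p₋₂=0, q₋₁=0, q₋₂=1):
  k=0: a=0, p=0, q=1
  k=1: a=3, p=1, q=3
  k=2: a=15, p=15, q=46
  k=3: a=1, p=16, q=49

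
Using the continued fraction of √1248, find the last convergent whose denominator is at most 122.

√1248 = [35; 3, 17, 3, 70, …] (period length 4).
Convergents:
  p_0/q_0 = 35/1
  p_1/q_1 = 106/3
  p_2/q_2 = 1837/52
  p_3/q_3 = 5617/159
q_2 = 52 ≤ 122 < 159 = q_3, so the answer is 1837/52.

1837/52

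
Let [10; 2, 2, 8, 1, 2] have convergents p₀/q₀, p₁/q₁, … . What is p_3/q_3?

437/42

Using pₖ = aₖpₖ₋₁ + pₖ₋₂, qₖ = aₖqₖ₋₁ + qₖ₋₂ (with p₋₁=1, p₋₂=0, q₋₁=0, q₋₂=1):
  k=0: a=10, p=10, q=1
  k=1: a=2, p=21, q=2
  k=2: a=2, p=52, q=5
  k=3: a=8, p=437, q=42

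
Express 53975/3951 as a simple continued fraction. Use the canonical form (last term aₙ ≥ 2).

[13; 1, 1, 1, 19, 3, 2, 9]

53975 = 13·3951 + 2612
3951 = 1·2612 + 1339
2612 = 1·1339 + 1273
1339 = 1·1273 + 66
1273 = 19·66 + 19
66 = 3·19 + 9
19 = 2·9 + 1
9 = 9·1 + 0  (stop)
So 53975/3951 = [13; 1, 1, 1, 19, 3, 2, 9].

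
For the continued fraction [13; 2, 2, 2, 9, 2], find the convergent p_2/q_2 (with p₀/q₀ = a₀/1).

Using pₖ = aₖpₖ₋₁ + pₖ₋₂, qₖ = aₖqₖ₋₁ + qₖ₋₂ (with p₋₁=1, p₋₂=0, q₋₁=0, q₋₂=1):
  k=0: a=13, p=13, q=1
  k=1: a=2, p=27, q=2
  k=2: a=2, p=67, q=5

67/5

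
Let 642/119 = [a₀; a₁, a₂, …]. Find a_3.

642 = 5·119 + 47   →  a_0 = 5
119 = 2·47 + 25   →  a_1 = 2
47 = 1·25 + 22   →  a_2 = 1
25 = 1·22 + 3   →  a_3 = 1

1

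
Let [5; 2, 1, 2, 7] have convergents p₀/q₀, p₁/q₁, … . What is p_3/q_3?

Using pₖ = aₖpₖ₋₁ + pₖ₋₂, qₖ = aₖqₖ₋₁ + qₖ₋₂ (with p₋₁=1, p₋₂=0, q₋₁=0, q₋₂=1):
  k=0: a=5, p=5, q=1
  k=1: a=2, p=11, q=2
  k=2: a=1, p=16, q=3
  k=3: a=2, p=43, q=8

43/8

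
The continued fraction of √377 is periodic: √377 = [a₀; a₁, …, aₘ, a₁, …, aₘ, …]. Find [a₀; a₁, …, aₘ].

a₀ = ⌊√377⌋ = 19.
With m₀=0, d₀=1 and mₖ₊₁ = dₖaₖ − mₖ, dₖ₊₁ = (n − mₖ₊₁²)/dₖ, aₖ₊₁ = ⌊(a₀+mₖ₊₁)/dₖ₊₁⌋:
  k=1: m=19, d=16, a=2
  k=2: m=13, d=13, a=2
  k=3: m=13, d=16, a=2
  k=4: m=19, d=1, a=38
d=1 and a=2a₀=38 at k=4, so the next step gives (m, d) = (19, 16) again — its k=1 value — and the period has length 4.

[19; 2, 2, 2, 38]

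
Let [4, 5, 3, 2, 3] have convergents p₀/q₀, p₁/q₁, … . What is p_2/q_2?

Using pₖ = aₖpₖ₋₁ + pₖ₋₂, qₖ = aₖqₖ₋₁ + qₖ₋₂ (with p₋₁=1, p₋₂=0, q₋₁=0, q₋₂=1):
  k=0: a=4, p=4, q=1
  k=1: a=5, p=21, q=5
  k=2: a=3, p=67, q=16

67/16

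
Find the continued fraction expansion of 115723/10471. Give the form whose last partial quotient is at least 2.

[11; 19, 3, 7, 1, 1, 11]

115723 = 11·10471 + 542
10471 = 19·542 + 173
542 = 3·173 + 23
173 = 7·23 + 12
23 = 1·12 + 11
12 = 1·11 + 1
11 = 11·1 + 0  (stop)
So 115723/10471 = [11; 19, 3, 7, 1, 1, 11].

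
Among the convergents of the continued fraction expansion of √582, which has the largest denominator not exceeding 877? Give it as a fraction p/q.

√582 = [24; 8, 48, …] (period length 2).
Convergents:
  p_0/q_0 = 24/1
  p_1/q_1 = 193/8
  p_2/q_2 = 9288/385
  p_3/q_3 = 74497/3088
q_2 = 385 ≤ 877 < 3088 = q_3, so the answer is 9288/385.

9288/385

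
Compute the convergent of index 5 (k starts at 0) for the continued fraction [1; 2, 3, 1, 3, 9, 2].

454/315

Using pₖ = aₖpₖ₋₁ + pₖ₋₂, qₖ = aₖqₖ₋₁ + qₖ₋₂ (with p₋₁=1, p₋₂=0, q₋₁=0, q₋₂=1):
  k=0: a=1, p=1, q=1
  k=1: a=2, p=3, q=2
  k=2: a=3, p=10, q=7
  k=3: a=1, p=13, q=9
  k=4: a=3, p=49, q=34
  k=5: a=9, p=454, q=315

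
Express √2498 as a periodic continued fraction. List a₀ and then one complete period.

[49; 1, 48, 1, 98]

a₀ = ⌊√2498⌋ = 49.
With m₀=0, d₀=1 and mₖ₊₁ = dₖaₖ − mₖ, dₖ₊₁ = (n − mₖ₊₁²)/dₖ, aₖ₊₁ = ⌊(a₀+mₖ₊₁)/dₖ₊₁⌋:
  k=1: m=49, d=97, a=1
  k=2: m=48, d=2, a=48
  k=3: m=48, d=97, a=1
  k=4: m=49, d=1, a=98
d=1 and a=2a₀=98 at k=4, so the next step gives (m, d) = (49, 97) again — its k=1 value — and the period has length 4.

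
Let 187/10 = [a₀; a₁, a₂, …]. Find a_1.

1

187 = 18·10 + 7   →  a_0 = 18
10 = 1·7 + 3   →  a_1 = 1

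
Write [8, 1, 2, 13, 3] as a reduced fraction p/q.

Using pₖ = aₖpₖ₋₁ + pₖ₋₂ and qₖ = aₖqₖ₋₁ + qₖ₋₂:
  k=0: a=8, p=8, q=1
  k=1: a=1, p=9, q=1
  k=2: a=2, p=26, q=3
  k=3: a=13, p=347, q=40
  k=4: a=3, p=1067, q=123

1067/123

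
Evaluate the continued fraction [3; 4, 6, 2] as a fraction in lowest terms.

175/54

Using pₖ = aₖpₖ₋₁ + pₖ₋₂ and qₖ = aₖqₖ₋₁ + qₖ₋₂:
  k=0: a=3, p=3, q=1
  k=1: a=4, p=13, q=4
  k=2: a=6, p=81, q=25
  k=3: a=2, p=175, q=54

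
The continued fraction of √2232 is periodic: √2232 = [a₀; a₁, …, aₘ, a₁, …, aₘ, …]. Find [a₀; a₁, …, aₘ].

[47; 4, 10, 4, 94]

a₀ = ⌊√2232⌋ = 47.
With m₀=0, d₀=1 and mₖ₊₁ = dₖaₖ − mₖ, dₖ₊₁ = (n − mₖ₊₁²)/dₖ, aₖ₊₁ = ⌊(a₀+mₖ₊₁)/dₖ₊₁⌋:
  k=1: m=47, d=23, a=4
  k=2: m=45, d=9, a=10
  k=3: m=45, d=23, a=4
  k=4: m=47, d=1, a=94
d=1 and a=2a₀=94 at k=4, so the next step gives (m, d) = (47, 23) again — its k=1 value — and the period has length 4.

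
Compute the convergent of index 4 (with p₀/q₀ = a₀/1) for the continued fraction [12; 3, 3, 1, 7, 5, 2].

1243/101

Using pₖ = aₖpₖ₋₁ + pₖ₋₂, qₖ = aₖqₖ₋₁ + qₖ₋₂ (with p₋₁=1, p₋₂=0, q₋₁=0, q₋₂=1):
  k=0: a=12, p=12, q=1
  k=1: a=3, p=37, q=3
  k=2: a=3, p=123, q=10
  k=3: a=1, p=160, q=13
  k=4: a=7, p=1243, q=101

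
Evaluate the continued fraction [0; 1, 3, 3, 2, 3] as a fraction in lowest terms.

Fold from the inside: start with 3/1.
  2 + 1/3 = 7/3
  3 + 3/7 = 24/7
  3 + 7/24 = 79/24
  1 + 24/79 = 103/79
  0 + 79/103 = 79/103

79/103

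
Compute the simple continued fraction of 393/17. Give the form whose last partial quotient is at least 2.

393 = 23·17 + 2
17 = 8·2 + 1
2 = 2·1 + 0  (stop)
So 393/17 = [23; 8, 2].

[23; 8, 2]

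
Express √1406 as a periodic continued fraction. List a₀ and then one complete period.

[37; 2, 74]

a₀ = ⌊√1406⌋ = 37.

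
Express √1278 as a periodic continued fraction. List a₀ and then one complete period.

a₀ = ⌊√1278⌋ = 35.

[35; 1, 2, 1, 70]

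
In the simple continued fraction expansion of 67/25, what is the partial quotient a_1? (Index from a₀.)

67 = 2·25 + 17   →  a_0 = 2
25 = 1·17 + 8   →  a_1 = 1

1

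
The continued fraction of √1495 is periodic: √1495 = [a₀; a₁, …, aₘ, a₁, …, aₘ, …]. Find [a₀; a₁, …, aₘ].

a₀ = ⌊√1495⌋ = 38.
With m₀=0, d₀=1 and mₖ₊₁ = dₖaₖ − mₖ, dₖ₊₁ = (n − mₖ₊₁²)/dₖ, aₖ₊₁ = ⌊(a₀+mₖ₊₁)/dₖ₊₁⌋:
  k=1: m=38, d=51, a=1
  k=2: m=13, d=26, a=1
  k=3: m=13, d=51, a=1
  k=4: m=38, d=1, a=76
d=1 and a=2a₀=76 at k=4, so the next step gives (m, d) = (38, 51) again — its k=1 value — and the period has length 4.

[38; 1, 1, 1, 76]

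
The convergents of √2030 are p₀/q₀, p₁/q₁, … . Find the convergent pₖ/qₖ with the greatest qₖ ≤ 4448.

73035/1621

√2030 = [45; 18, 90, …] (period length 2).
Convergents:
  p_0/q_0 = 45/1
  p_1/q_1 = 811/18
  p_2/q_2 = 73035/1621
  p_3/q_3 = 1315441/29196
q_2 = 1621 ≤ 4448 < 29196 = q_3, so the answer is 73035/1621.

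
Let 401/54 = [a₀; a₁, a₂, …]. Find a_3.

1

401 = 7·54 + 23   →  a_0 = 7
54 = 2·23 + 8   →  a_1 = 2
23 = 2·8 + 7   →  a_2 = 2
8 = 1·7 + 1   →  a_3 = 1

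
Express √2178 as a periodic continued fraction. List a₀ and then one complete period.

[46; 1, 2, 46, 2, 1, 92]

a₀ = ⌊√2178⌋ = 46.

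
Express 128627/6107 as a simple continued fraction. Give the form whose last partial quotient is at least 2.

[21; 16, 14, 13, 2]

128627 = 21·6107 + 380
6107 = 16·380 + 27
380 = 14·27 + 2
27 = 13·2 + 1
2 = 2·1 + 0  (stop)
So 128627/6107 = [21; 16, 14, 13, 2].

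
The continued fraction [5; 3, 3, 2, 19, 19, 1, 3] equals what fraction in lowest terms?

187797/35405

Fold from the inside: start with 3/1.
  1 + 1/3 = 4/3
  19 + 3/4 = 79/4
  19 + 4/79 = 1505/79
  2 + 79/1505 = 3089/1505
  3 + 1505/3089 = 10772/3089
  3 + 3089/10772 = 35405/10772
  5 + 10772/35405 = 187797/35405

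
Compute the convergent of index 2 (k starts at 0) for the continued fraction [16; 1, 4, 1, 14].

84/5

Using pₖ = aₖpₖ₋₁ + pₖ₋₂, qₖ = aₖqₖ₋₁ + qₖ₋₂ (with p₋₁=1, p₋₂=0, q₋₁=0, q₋₂=1):
  k=0: a=16, p=16, q=1
  k=1: a=1, p=17, q=1
  k=2: a=4, p=84, q=5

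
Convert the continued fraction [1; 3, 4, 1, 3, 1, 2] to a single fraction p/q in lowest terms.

282/215

Fold from the inside: start with 2/1.
  1 + 1/2 = 3/2
  3 + 2/3 = 11/3
  1 + 3/11 = 14/11
  4 + 11/14 = 67/14
  3 + 14/67 = 215/67
  1 + 67/215 = 282/215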